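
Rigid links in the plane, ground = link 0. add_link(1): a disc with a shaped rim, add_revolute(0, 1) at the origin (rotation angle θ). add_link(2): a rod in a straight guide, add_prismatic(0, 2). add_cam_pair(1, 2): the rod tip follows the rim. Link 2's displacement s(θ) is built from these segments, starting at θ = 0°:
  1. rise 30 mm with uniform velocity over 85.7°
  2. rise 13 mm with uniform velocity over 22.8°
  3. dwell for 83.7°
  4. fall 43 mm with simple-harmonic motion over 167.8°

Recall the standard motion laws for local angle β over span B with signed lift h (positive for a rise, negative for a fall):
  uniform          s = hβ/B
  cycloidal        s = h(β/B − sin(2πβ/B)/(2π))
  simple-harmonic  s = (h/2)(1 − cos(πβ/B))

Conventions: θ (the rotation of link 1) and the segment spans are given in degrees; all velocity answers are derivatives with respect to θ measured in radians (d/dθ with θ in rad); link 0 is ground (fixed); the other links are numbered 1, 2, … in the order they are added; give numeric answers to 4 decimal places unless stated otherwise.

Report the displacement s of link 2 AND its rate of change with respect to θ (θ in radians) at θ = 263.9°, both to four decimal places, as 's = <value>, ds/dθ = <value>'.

segment 1 (0° to 85.7°, uniform, h = 30) is passed completely: s = 0.0000 + (30) = 30.0000
segment 2 (85.7° to 108.5°, uniform, h = 13) is passed completely: s = 30.0000 + (13) = 43.0000
segment 3 (108.5° to 192.2°, dwell): s unchanged at 43.0000
θ = 263.9° falls in segment 4 (192.2° to 360°, simple-harmonic, h = -43): β = 263.9 − 192.2 = 71.7°, B = 167.8°; Δs = -43/2·(1 − cos(π·0.4273)) = -16.6317; s = 43.0000 − 16.6317 = 26.3683
velocity in seg [192.2°–360°] (simple-harmonic), θ in radians: β = 71.7° = 1.2514 rad, B = 167.8° = 2.9287 rad; ds/dθ = (πh/(2B)) sin(πβ/B) = (π·(-43)/(2·2.9287)) sin(π·0.4273) = -22.464158 mm/rad

s = 26.3683, ds/dθ = -22.4642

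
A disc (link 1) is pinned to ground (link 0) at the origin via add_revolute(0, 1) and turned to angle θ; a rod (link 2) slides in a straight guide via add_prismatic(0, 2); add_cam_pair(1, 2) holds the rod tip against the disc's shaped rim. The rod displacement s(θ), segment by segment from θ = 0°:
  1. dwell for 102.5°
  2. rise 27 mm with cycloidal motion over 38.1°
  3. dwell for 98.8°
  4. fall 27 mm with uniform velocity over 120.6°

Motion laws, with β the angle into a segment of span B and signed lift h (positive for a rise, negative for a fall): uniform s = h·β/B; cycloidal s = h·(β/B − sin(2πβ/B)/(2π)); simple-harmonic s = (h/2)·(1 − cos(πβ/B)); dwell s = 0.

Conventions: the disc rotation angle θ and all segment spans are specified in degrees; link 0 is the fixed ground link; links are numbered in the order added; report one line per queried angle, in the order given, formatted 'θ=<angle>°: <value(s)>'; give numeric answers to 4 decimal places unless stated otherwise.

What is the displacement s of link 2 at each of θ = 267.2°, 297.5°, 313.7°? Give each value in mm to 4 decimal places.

segment 1 (0° to 102.5°, dwell): s unchanged at 0.0000
segment 2 (102.5° to 140.6°, cycloidal, h = 27) is passed completely: s = 0.0000 + (27) = 27.0000
segment 3 (140.6° to 239.4°, dwell): s unchanged at 27.0000
θ = 267.2° falls in segment 4 (239.4° to 360°, uniform, h = -27): β = 267.2 − 239.4 = 27.8°, B = 120.6°; Δs = -27·27.8/120.6 = -6.2239; s = 27.0000 − 6.2239 = 20.7761
θ = 297.5° falls in segment 4 (239.4° to 360°, uniform, h = -27): β = 297.5 − 239.4 = 58.1°, B = 120.6°; Δs = -27·58.1/120.6 = -13.0075; s = 27.0000 − 13.0075 = 13.9925
θ = 313.7° falls in segment 4 (239.4° to 360°, uniform, h = -27): β = 313.7 − 239.4 = 74.3°, B = 120.6°; Δs = -27·74.3/120.6 = -16.6343; s = 27.0000 − 16.6343 = 10.3657

θ=267.2°: 20.7761
θ=297.5°: 13.9925
θ=313.7°: 10.3657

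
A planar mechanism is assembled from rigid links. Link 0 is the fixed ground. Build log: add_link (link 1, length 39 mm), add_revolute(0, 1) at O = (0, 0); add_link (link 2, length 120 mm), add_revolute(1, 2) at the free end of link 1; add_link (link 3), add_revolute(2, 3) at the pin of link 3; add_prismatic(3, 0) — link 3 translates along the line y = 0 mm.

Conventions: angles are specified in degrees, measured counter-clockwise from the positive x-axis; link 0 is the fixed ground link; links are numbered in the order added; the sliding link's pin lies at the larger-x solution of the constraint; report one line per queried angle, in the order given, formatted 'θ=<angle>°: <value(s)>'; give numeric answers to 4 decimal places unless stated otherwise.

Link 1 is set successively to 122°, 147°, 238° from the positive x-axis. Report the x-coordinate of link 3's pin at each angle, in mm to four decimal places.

geometry: r = 39 mm, L = 120 mm, e = 0 mm
θ=122°: crank pin P = (r cos θ, r sin θ) = (-20.666851, 33.073876)
θ=122°: h = r sin θ − e = 33.073876 − 0 = 33.073876
θ=122°: x = r cos θ + √(L² − h²) = -20.666851 + 115.352151 = 94.685300
θ=147°: crank pin P = (r cos θ, r sin θ) = (-32.708152, 21.240922)
θ=147°: h = r sin θ − e = 21.240922 − 0 = 21.240922
θ=147°: x = r cos θ + √(L² − h²) = -32.708152 + 118.105136 = 85.396984
θ=238°: crank pin P = (r cos θ, r sin θ) = (-20.666851, -33.073876)
θ=238°: h = r sin θ − e = -33.073876 − 0 = -33.073876
θ=238°: x = r cos θ + √(L² − h²) = -20.666851 + 115.352151 = 94.685300

θ=122°: 94.6853
θ=147°: 85.3970
θ=238°: 94.6853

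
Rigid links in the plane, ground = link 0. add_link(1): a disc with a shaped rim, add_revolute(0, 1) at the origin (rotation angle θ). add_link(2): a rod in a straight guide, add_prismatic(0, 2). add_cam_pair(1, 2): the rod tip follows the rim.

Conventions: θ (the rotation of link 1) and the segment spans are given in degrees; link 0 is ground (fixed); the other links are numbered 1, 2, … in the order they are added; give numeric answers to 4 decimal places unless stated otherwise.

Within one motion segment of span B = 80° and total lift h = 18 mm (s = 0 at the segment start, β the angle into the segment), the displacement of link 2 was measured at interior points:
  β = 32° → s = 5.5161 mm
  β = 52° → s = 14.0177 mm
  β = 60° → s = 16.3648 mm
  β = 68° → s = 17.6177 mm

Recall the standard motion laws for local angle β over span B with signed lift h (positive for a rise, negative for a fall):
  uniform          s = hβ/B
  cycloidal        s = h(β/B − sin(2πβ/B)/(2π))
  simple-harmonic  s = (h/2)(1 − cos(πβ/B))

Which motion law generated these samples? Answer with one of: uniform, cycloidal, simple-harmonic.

candidates at β/B = r: uniform s = h·r (linear in β); cycloidal s = h·(r − sin(2πr)/(2π)); simple-harmonic s = (h/2)(1 − cos(πr))
β=32°: printed 5.5161 | uniform 7.2000, cycloidal 5.5161, simple-harmonic 6.2188
β=52°: printed 14.0177 | uniform 11.7000, cycloidal 14.0177, simple-harmonic 13.0859
β=60°: printed 16.3648 | uniform 13.5000, cycloidal 16.3648, simple-harmonic 15.3640
β=68°: printed 17.6177 | uniform 15.3000, cycloidal 17.6177, simple-harmonic 17.0191
only one law matches every sample → cycloidal

cycloidal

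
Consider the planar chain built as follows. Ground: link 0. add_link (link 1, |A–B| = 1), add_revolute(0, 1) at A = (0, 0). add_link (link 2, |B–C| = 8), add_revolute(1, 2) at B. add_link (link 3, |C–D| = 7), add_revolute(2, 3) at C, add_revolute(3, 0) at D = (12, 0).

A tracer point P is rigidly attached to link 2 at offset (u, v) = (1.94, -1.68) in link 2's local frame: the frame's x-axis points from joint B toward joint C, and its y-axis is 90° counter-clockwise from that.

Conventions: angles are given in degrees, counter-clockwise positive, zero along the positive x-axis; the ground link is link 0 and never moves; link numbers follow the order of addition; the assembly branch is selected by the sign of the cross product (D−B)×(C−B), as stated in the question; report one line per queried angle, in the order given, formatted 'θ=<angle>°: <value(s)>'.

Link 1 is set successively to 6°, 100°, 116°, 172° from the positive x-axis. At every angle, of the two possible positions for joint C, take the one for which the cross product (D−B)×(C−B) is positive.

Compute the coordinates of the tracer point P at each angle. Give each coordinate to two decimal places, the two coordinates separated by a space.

A=(0,0), D=(12.00,0)
θ=6°: B = A + 1.00·(cos6°, sin6°) = (0.9945, 0.1045)
θ=6°: |BD| = 11.0060
θ=6°: circle(B,8.00) ∩ circle(D,7.00): a=6.1844, h=5.0747
θ=6°:   candidates: C₊=(7.2269,5.1203) cross=55.852; C₋=(7.1305,-5.0287) cross=-55.852
θ=6°:   branch + wants cross > 0 → take C=(7.2269,5.1203) (cross=55.852)
θ=6°: ex = (C−B)/|BC| = (0.7790,0.6270); ey = (-0.6270,0.7790)
θ=6°: P = B + 1.94·ex + -1.68·ey = (3.5592,0.0121)
θ=100°: B = A + 1.00·(cos100°, sin100°) = (-0.1736, 0.9848)
θ=100°: |BD| = 12.2134
θ=100°: circle(B,8.00) ∩ circle(D,7.00): a=6.7208, h=4.3395
θ=100°:   candidates: C₊=(6.8752,4.7682) cross=53.000; C₋=(6.1753,-3.8825) cross=-53.000
θ=100°:   branch + wants cross > 0 → take C=(6.8752,4.7682) (cross=53.000)
θ=100°: ex = (C−B)/|BC| = (0.8811,0.4729); ey = (-0.4729,0.8811)
θ=100°: P = B + 1.94·ex + -1.68·ey = (2.3302,0.4220)
θ=116°: B = A + 1.00·(cos116°, sin116°) = (-0.4384, 0.8988)
θ=116°: |BD| = 12.4708
θ=116°: circle(B,8.00) ∩ circle(D,7.00): a=6.8368, h=4.1543
θ=116°:   candidates: C₊=(6.6801,4.5495) cross=51.807; C₋=(6.0812,-3.7374) cross=-51.807
θ=116°:   branch + wants cross > 0 → take C=(6.6801,4.5495) (cross=51.807)
θ=116°: ex = (C−B)/|BC| = (0.8898,0.4563); ey = (-0.4563,0.8898)
θ=116°: P = B + 1.94·ex + -1.68·ey = (2.0545,0.2892)
θ=172°: B = A + 1.00·(cos172°, sin172°) = (-0.9903, 0.1392)
θ=172°: |BD| = 12.9910
θ=172°: circle(B,8.00) ∩ circle(D,7.00): a=7.0728, h=3.7383
θ=172°:   candidates: C₊=(6.1222,3.8015) cross=48.565; C₋=(6.0421,-3.6747) cross=-48.565
θ=172°:   branch + wants cross > 0 → take C=(6.1222,3.8015) (cross=48.565)
θ=172°: ex = (C−B)/|BC| = (0.8891,0.4578); ey = (-0.4578,0.8891)
θ=172°: P = B + 1.94·ex + -1.68·ey = (1.5036,-0.4663)

θ=6°: 3.56 0.01
θ=100°: 2.33 0.42
θ=116°: 2.05 0.29
θ=172°: 1.50 -0.47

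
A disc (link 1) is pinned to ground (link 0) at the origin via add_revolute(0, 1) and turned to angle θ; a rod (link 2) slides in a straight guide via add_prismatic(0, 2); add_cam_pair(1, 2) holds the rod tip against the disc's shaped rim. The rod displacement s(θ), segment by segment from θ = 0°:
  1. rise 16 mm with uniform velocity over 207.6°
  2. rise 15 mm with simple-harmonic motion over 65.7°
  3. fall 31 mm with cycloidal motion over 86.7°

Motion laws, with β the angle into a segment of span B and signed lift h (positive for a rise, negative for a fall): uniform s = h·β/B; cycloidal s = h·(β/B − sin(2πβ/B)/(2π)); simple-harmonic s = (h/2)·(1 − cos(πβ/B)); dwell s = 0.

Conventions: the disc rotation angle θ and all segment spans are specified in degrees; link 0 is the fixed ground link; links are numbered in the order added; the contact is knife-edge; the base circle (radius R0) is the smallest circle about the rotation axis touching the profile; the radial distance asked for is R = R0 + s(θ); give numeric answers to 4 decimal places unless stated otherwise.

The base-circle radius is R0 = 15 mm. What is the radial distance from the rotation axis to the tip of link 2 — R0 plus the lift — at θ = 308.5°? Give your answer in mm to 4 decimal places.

segment 1 (0° to 207.6°, uniform, h = 16) is passed completely: s = 0.0000 + (16) = 16.0000
segment 2 (207.6° to 273.3°, simple-harmonic, h = 15) is passed completely: s = 16.0000 + (15) = 31.0000
θ = 308.5° falls in segment 3 (273.3° to 360°, cycloidal, h = -31): β = 308.5 − 273.3 = 35.2°, B = 86.7°; Δs = -31·(0.4060 − sin(2π·0.4060)/(2π)) = -9.8384; s = 31.0000 − 9.8384 = 21.1616
R = R0 + s = 15 + 21.1616 = 36.1616

36.1616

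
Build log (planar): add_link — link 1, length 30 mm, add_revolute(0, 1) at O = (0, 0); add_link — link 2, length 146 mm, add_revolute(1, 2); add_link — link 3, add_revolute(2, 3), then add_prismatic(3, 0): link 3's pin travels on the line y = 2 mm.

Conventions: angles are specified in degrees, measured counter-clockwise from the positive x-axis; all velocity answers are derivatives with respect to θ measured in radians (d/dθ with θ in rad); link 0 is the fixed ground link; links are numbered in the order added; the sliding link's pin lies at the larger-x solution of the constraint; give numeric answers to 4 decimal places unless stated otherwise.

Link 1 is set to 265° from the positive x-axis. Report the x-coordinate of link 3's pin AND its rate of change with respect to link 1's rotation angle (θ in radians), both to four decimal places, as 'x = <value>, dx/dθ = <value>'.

geometry: r = 30 mm, L = 146 mm, e = 2 mm
crank pin P = (r cos θ, r sin θ) = (-2.614672, -29.885841)
h = r sin θ − e = -29.885841 − 2 = -31.885841
x = r cos θ + √(L² − h²) = -2.614672 + 142.475588 = 139.860916
dx/dθ = −r sin θ − h·r cos θ/√(L² − h²) (θ in radians; h = -31.885841) = 29.300681

x = 139.8609, dx/dθ = 29.3007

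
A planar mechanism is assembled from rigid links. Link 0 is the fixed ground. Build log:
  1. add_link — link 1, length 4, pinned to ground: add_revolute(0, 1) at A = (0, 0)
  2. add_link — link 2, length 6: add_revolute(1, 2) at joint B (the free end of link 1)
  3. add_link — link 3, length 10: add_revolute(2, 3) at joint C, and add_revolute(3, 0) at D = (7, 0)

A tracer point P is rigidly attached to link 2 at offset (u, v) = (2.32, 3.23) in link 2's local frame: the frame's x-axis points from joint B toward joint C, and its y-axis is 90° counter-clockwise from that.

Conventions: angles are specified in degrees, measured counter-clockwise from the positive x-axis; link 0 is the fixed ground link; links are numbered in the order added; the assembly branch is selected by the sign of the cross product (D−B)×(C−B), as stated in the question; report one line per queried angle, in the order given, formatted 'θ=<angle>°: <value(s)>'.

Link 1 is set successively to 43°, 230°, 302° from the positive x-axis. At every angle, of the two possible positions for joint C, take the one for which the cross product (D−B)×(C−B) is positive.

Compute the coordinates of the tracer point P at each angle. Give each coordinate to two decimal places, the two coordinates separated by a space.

A=(0,0), D=(7.00,0)
θ=43°: B = A + 4.00·(cos43°, sin43°) = (2.9254, 2.7280)
θ=43°: |BD| = 4.9035
θ=43°: circle(B,6.00) ∩ circle(D,10.00): a=-4.0742, h=4.4046
θ=43°:   candidates: C₊=(1.9904,8.6547) cross=21.598; C₋=(-2.9105,1.3346) cross=-21.598
θ=43°:   branch + wants cross > 0 → take C=(1.9904,8.6547) (cross=21.598)
θ=43°: ex = (C−B)/|BC| = (-0.1558,0.9878); ey = (-0.9878,-0.1558)
θ=43°: P = B + 2.32·ex + 3.23·ey = (-0.6267,4.5163)
θ=230°: B = A + 4.00·(cos230°, sin230°) = (-2.5712, -3.0642)
θ=230°: |BD| = 10.0497
θ=230°: circle(B,6.00) ∩ circle(D,10.00): a=1.8407, h=5.7107
θ=230°:   candidates: C₊=(-2.5593,2.9358) cross=57.391; C₋=(0.9231,-7.9417) cross=-57.391
θ=230°:   branch + wants cross > 0 → take C=(-2.5593,2.9358) (cross=57.391)
θ=230°: ex = (C−B)/|BC| = (0.0020,1.0000); ey = (-1.0000,0.0020)
θ=230°: P = B + 2.32·ex + 3.23·ey = (-5.7966,-0.7378)
θ=302°: B = A + 4.00·(cos302°, sin302°) = (2.1197, -3.3922)
θ=302°: |BD| = 5.9434
θ=302°: circle(B,6.00) ∩ circle(D,10.00): a=-2.4124, h=5.4937
θ=302°:   candidates: C₊=(-2.9967,-0.2580) cross=32.651; C₋=(3.2743,-9.2800) cross=-32.651
θ=302°:   branch + wants cross > 0 → take C=(-2.9967,-0.2580) (cross=32.651)
θ=302°: ex = (C−B)/|BC| = (-0.8527,0.5224); ey = (-0.5224,-0.8527)
θ=302°: P = B + 2.32·ex + 3.23·ey = (-1.5459,-4.9346)

θ=43°: -0.63 4.52
θ=230°: -5.80 -0.74
θ=302°: -1.55 -4.93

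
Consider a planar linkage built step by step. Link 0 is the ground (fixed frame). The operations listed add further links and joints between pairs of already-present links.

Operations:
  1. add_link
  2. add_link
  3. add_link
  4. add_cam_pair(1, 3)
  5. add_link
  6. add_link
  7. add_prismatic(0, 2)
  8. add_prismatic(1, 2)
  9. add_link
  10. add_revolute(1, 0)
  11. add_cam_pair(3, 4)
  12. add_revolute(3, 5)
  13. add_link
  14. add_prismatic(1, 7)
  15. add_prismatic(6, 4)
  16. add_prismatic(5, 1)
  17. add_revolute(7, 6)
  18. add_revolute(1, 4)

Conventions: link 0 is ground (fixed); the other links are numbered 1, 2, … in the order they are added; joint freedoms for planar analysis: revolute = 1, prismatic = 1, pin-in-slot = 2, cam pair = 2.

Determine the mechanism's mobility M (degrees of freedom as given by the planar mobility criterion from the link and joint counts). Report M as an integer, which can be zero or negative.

L=1 J1=0 J2=0
add link → L=2 J1=0 J2=0
add link → L=3 J1=0 J2=0
add link → L=4 J1=0 J2=0
C@1,3 dof=2 J2 → L=4 J1=0 J2=1
add link → L=5 J1=0 J2=1
add link → L=6 J1=0 J2=1
P@0,2 dof=1 J1 → L=6 J1=1 J2=1
P@1,2 dof=1 J1 → L=6 J1=2 J2=1
add link → L=7 J1=2 J2=1
R@1,0 dof=1 J1 → L=7 J1=3 J2=1
C@3,4 dof=2 J2 → L=7 J1=3 J2=2
R@3,5 dof=1 J1 → L=7 J1=4 J2=2
add link → L=8 J1=4 J2=2
P@1,7 dof=1 J1 → L=8 J1=5 J2=2
P@6,4 dof=1 J1 → L=8 J1=6 J2=2
P@5,1 dof=1 J1 → L=8 J1=7 J2=2
R@7,6 dof=1 J1 → L=8 J1=8 J2=2
R@1,4 dof=1 J1 → L=8 J1=9 J2=2
M=3(L−1)−2J1−J2=3·7−2·9−2=1

M = 1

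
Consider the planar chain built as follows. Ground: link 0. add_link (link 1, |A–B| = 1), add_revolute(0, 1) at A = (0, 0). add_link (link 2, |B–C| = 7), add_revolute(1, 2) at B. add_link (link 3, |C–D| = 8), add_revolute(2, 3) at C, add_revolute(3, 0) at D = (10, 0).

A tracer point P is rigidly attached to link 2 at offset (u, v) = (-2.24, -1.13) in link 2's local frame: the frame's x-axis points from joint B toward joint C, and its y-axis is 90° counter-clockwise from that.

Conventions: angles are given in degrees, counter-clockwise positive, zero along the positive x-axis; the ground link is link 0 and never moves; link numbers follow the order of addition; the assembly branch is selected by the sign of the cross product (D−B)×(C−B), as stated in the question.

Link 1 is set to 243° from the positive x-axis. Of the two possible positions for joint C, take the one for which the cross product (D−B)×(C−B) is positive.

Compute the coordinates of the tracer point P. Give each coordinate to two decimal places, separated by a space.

A=(0,0), D=(10.00,0)
B = A + 1.00·(cos243°, sin243°) = (-0.4540, -0.8910)
|BD| = 10.4919
circle(B,7.00) ∩ circle(D,8.00): a=4.5311, h=5.3356
  candidates: C₊=(3.6076,4.8102) cross=55.981; C₋=(4.5139,-5.8226) cross=-55.981
  branch + wants cross > 0 → take C=(3.6076,4.8102) (cross=55.981)
ex = (C−B)/|BC| = (0.5802,0.8145); ey = (-0.8145,0.5802)
P = B + -2.24·ex + -1.13·ey = (-0.8334,-3.3710)

-0.83 -3.37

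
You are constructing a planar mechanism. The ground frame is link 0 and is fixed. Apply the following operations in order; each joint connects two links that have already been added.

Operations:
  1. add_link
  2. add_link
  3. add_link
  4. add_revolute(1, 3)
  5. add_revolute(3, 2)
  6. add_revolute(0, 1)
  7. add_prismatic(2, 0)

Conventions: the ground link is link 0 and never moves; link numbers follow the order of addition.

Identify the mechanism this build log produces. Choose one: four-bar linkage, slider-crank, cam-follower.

links: 4 (incl. ground); joints: 3 revolute, 1 prismatic, 0 higher (cam) pair, forming one closed loop
4 links, 3 revolutes + 1 prismatic in one loop → slider-crank

slider-crank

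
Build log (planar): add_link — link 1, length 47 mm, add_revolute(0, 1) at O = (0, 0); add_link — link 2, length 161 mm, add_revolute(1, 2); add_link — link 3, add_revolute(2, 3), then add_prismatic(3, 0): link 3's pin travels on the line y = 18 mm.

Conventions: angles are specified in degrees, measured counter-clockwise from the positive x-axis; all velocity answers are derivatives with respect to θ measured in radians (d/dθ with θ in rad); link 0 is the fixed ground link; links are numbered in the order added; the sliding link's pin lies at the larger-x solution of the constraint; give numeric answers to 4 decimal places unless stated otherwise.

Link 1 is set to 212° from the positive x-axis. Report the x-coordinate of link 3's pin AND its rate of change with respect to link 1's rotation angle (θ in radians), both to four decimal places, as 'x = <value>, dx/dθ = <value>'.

geometry: r = 47 mm, L = 161 mm, e = 18 mm
crank pin P = (r cos θ, r sin θ) = (-39.858261, -24.906205)
h = r sin θ − e = -24.906205 − 18 = -42.906205
x = r cos θ + √(L² − h²) = -39.858261 + 155.177503 = 115.319243
dx/dθ = −r sin θ − h·r cos θ/√(L² − h²) (θ in radians; h = -42.906205) = 13.885493

x = 115.3192, dx/dθ = 13.8855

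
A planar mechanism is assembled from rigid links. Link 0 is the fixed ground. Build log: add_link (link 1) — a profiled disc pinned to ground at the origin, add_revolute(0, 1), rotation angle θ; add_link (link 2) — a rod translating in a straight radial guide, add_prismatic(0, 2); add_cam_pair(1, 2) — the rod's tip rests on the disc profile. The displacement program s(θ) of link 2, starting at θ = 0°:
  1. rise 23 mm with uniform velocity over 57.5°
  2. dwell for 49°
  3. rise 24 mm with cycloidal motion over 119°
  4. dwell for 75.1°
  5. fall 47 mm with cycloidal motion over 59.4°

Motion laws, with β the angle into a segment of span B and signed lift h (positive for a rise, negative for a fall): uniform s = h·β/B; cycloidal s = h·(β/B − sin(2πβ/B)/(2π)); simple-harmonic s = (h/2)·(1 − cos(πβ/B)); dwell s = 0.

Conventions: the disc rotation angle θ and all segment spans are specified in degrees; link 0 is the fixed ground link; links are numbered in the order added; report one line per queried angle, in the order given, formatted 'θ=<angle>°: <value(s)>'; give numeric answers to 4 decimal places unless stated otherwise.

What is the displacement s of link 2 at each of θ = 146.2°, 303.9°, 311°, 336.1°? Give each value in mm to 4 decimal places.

seg 1 [0°–57.5°] uniform, h=23: full span → s += 23 → s = 23.0000
seg 2 [57.5°–106.5°] dwell: s stays 23.0000
seg 3 [106.5°–225.5°] cycloidal, h=24: θ=146.2° here. β=39.7, B=119. 24·(0.3336 − sin(2π·0.3336)/(2π)) = 4.7021 → s = 27.7021
seg 3 [106.5°–225.5°] cycloidal, h=24: full span → s += 24 → s = 47.0000
seg 4 [225.5°–300.6°] dwell: s stays 47.0000
seg 5 [300.6°–360°] cycloidal, h=-47: θ=303.9° here. β=3.3, B=59.4. -47·(0.0556 − sin(2π·0.0556)/(2π)) = -0.0527 → s = 46.9473
seg 5 [300.6°–360°] cycloidal, h=-47: θ=311° here. β=10.4, B=59.4. -47·(0.1751 − sin(2π·0.1751)/(2π)) = -1.5622 → s = 45.4378
seg 5 [300.6°–360°] cycloidal, h=-47: θ=336.1° here. β=35.5, B=59.4. -47·(0.5976 − sin(2π·0.5976)/(2π)) = -32.3959 → s = 14.6041

θ=146.2°: 27.7021
θ=303.9°: 46.9473
θ=311°: 45.4378
θ=336.1°: 14.6041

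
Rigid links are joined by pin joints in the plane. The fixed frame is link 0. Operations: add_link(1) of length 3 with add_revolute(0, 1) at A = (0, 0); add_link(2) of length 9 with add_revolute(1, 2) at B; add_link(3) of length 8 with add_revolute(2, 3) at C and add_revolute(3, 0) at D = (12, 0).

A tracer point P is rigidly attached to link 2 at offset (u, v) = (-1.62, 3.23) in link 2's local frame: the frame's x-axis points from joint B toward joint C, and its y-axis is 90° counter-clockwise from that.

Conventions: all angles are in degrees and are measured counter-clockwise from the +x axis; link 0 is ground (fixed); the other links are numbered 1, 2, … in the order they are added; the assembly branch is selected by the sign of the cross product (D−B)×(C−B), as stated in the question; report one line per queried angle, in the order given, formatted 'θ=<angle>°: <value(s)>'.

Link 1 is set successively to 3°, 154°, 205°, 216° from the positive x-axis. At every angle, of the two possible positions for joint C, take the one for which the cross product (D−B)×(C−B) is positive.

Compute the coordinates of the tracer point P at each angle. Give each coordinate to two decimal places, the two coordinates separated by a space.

A=(0,0), D=(12.00,0)
θ=3°: B = A + 3.00·(cos3°, sin3°) = (2.9959, 0.1570)
θ=3°: |BD| = 9.0055
θ=3°: circle(B,9.00) ∩ circle(D,8.00): a=5.4466, h=7.1648
θ=3°:   candidates: C₊=(8.5666,7.2258) cross=64.523; C₋=(8.3168,-7.1017) cross=-64.523
θ=3°:   branch + wants cross > 0 → take C=(8.5666,7.2258) (cross=64.523)
θ=3°: ex = (C−B)/|BC| = (0.6190,0.7854); ey = (-0.7854,0.6190)
θ=3°: P = B + -1.62·ex + 3.23·ey = (-0.5437,0.8839)
θ=154°: B = A + 3.00·(cos154°, sin154°) = (-2.6964, 1.3151)
θ=154°: |BD| = 14.7551
θ=154°: circle(B,9.00) ∩ circle(D,8.00): a=7.9536, h=4.2119
θ=154°:   candidates: C₊=(5.6010,4.8013) cross=62.147; C₋=(4.8502,-3.5889) cross=-62.147
θ=154°:   branch + wants cross > 0 → take C=(5.6010,4.8013) (cross=62.147)
θ=154°: ex = (C−B)/|BC| = (0.9219,0.3874); ey = (-0.3874,0.9219)
θ=154°: P = B + -1.62·ex + 3.23·ey = (-5.4411,3.6654)
θ=205°: B = A + 3.00·(cos205°, sin205°) = (-2.7189, -1.2679)
θ=205°: |BD| = 14.7734
θ=205°: circle(B,9.00) ∩ circle(D,8.00): a=7.9621, h=4.1959
θ=205°:   candidates: C₊=(4.8537,3.5959) cross=61.988; C₋=(5.5739,-4.7650) cross=-61.988
θ=205°:   branch + wants cross > 0 → take C=(4.8537,3.5959) (cross=61.988)
θ=205°: ex = (C−B)/|BC| = (0.8414,0.5404); ey = (-0.5404,0.8414)
θ=205°: P = B + -1.62·ex + 3.23·ey = (-5.8275,0.5744)
θ=216°: B = A + 3.00·(cos216°, sin216°) = (-2.4271, -1.7634)
θ=216°: |BD| = 14.5344
θ=216°: circle(B,9.00) ∩ circle(D,8.00): a=7.8520, h=4.3984
θ=216°:   candidates: C₊=(4.8334,3.5552) cross=63.928; C₋=(5.9006,-5.1766) cross=-63.928
θ=216°:   branch + wants cross > 0 → take C=(4.8334,3.5552) (cross=63.928)
θ=216°: ex = (C−B)/|BC| = (0.8067,0.5909); ey = (-0.5909,0.8067)
θ=216°: P = B + -1.62·ex + 3.23·ey = (-5.6427,-0.1150)

θ=3°: -0.54 0.88
θ=154°: -5.44 3.67
θ=205°: -5.83 0.57
θ=216°: -5.64 -0.12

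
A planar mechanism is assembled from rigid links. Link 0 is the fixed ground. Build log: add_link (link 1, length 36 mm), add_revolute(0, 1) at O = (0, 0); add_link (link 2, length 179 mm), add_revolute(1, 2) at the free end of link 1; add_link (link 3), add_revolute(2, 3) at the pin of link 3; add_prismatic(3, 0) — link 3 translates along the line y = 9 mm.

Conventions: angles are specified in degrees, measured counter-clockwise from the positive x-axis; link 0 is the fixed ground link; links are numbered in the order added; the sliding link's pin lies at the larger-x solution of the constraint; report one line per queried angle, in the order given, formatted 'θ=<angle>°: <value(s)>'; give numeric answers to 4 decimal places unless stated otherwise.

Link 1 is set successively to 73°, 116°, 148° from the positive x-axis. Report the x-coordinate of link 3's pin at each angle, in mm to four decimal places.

geometry: r = 36 mm, L = 179 mm, e = 9 mm
θ=73°: crank pin P = (r cos θ, r sin θ) = (10.525381, 34.426971)
θ=73°: h = r sin θ − e = 34.426971 − 9 = 25.426971
θ=73°: x = r cos θ + √(L² − h²) = 10.525381 + 177.184845 = 187.710226
θ=116°: crank pin P = (r cos θ, r sin θ) = (-15.781361, 32.356586)
θ=116°: h = r sin θ − e = 32.356586 − 9 = 23.356586
θ=116°: x = r cos θ + √(L² − h²) = -15.781361 + 177.469631 = 161.688270
θ=148°: crank pin P = (r cos θ, r sin θ) = (-30.529731, 19.077094)
θ=148°: h = r sin θ − e = 19.077094 − 9 = 10.077094
θ=148°: x = r cos θ + √(L² − h²) = -30.529731 + 178.716122 = 148.186390

θ=73°: 187.7102
θ=116°: 161.6883
θ=148°: 148.1864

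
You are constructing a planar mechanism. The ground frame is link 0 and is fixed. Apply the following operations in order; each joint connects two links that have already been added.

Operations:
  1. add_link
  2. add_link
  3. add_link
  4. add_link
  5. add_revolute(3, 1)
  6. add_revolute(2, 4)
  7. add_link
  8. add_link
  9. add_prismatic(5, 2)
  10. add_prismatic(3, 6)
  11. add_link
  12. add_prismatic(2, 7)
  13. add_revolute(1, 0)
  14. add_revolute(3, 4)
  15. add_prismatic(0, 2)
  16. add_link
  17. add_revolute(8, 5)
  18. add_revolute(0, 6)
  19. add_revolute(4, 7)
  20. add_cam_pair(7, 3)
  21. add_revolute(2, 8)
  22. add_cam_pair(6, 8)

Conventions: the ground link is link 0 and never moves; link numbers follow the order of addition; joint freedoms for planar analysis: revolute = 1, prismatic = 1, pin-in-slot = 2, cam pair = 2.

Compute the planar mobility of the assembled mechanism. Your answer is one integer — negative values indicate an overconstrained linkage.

link 0 = ground. State L|J1|J2 = 1|0|0
+link1  2|0|0
+link2  3|0|0
+link3  4|0|0
+link4  5|0|0
R(3,1) f=1→J1  5|1|0
R(2,4) f=1→J1  5|2|0
+link5  6|2|0
+link6  7|2|0
P(5,2) f=1→J1  7|3|0
P(3,6) f=1→J1  7|4|0
+link7  8|4|0
P(2,7) f=1→J1  8|5|0
R(1,0) f=1→J1  8|6|0
R(3,4) f=1→J1  8|7|0
P(0,2) f=1→J1  8|8|0
+link8  9|8|0
R(8,5) f=1→J1  9|9|0
R(0,6) f=1→J1  9|10|0
R(4,7) f=1→J1  9|11|0
C(7,3) f=2→J2  9|11|1
R(2,8) f=1→J1  9|12|1
C(6,8) f=2→J2  9|12|2
M = 3(9−1)−2·12−2 = 24−24−2 = -2

M = -2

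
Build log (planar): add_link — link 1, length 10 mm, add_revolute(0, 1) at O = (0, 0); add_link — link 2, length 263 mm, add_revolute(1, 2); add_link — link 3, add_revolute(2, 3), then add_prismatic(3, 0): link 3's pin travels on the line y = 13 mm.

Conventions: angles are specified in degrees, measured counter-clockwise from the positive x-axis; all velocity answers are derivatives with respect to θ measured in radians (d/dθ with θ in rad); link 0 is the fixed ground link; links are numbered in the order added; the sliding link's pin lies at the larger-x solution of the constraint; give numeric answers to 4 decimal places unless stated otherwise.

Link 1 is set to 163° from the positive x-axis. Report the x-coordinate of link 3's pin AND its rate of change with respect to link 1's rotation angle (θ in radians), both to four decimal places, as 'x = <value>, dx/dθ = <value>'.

geometry: r = 10 mm, L = 263 mm, e = 13 mm
crank pin P = (r cos θ, r sin θ) = (-9.563048, 2.923717)
h = r sin θ − e = 2.923717 − 13 = -10.076283
x = r cos θ + √(L² − h²) = -9.563048 + 262.806903 = 253.243856
dx/dθ = −r sin θ − h·r cos θ/√(L² − h²) (θ in radians; h = -10.076283) = -3.290374

x = 253.2439, dx/dθ = -3.2904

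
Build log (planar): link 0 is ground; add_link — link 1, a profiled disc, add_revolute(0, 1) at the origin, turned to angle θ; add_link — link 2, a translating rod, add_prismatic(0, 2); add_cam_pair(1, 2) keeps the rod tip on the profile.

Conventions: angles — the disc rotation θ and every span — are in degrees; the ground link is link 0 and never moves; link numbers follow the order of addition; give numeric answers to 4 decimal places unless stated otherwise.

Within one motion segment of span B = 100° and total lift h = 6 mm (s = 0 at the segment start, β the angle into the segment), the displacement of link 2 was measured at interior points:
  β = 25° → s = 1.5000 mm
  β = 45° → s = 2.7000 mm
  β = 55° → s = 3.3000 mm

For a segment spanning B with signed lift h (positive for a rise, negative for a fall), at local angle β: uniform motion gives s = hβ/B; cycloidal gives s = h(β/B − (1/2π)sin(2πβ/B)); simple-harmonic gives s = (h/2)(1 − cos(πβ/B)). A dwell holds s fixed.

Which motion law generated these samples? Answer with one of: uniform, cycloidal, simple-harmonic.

candidates at β/B = r: uniform s = h·r (linear in β); cycloidal s = h·(r − sin(2πr)/(2π)); simple-harmonic s = (h/2)(1 − cos(πr))
β=25°: printed 1.5000 | uniform 1.5000, cycloidal 0.5451, simple-harmonic 0.8787
β=45°: printed 2.7000 | uniform 2.7000, cycloidal 2.4049, simple-harmonic 2.5307
β=55°: printed 3.3000 | uniform 3.3000, cycloidal 3.5951, simple-harmonic 3.4693
only one law matches every sample → uniform

uniform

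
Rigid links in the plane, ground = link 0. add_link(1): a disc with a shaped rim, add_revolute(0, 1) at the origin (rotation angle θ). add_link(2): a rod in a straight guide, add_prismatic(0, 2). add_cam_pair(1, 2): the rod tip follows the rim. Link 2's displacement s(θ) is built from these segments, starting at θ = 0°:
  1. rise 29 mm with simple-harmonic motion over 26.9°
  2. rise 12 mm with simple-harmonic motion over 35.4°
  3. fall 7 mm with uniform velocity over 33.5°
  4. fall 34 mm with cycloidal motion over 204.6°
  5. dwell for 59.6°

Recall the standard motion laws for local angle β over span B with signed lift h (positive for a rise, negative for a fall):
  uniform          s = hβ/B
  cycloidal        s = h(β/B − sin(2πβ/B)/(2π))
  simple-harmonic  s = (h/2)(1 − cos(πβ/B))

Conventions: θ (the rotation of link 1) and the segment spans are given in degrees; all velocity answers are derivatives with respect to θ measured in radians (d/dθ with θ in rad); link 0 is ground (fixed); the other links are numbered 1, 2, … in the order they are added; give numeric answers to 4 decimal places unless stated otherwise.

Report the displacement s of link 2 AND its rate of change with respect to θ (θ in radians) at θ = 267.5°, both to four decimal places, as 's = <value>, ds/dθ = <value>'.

segment 1 (0° to 26.9°, simple-harmonic, h = 29) is passed completely: s = 0.0000 + (29) = 29.0000
segment 2 (26.9° to 62.3°, simple-harmonic, h = 12) is passed completely: s = 29.0000 + (12) = 41.0000
segment 3 (62.3° to 95.8°, uniform, h = -7) is passed completely: s = 41.0000 + (-7) = 34.0000
θ = 267.5° falls in segment 4 (95.8° to 300.4°, cycloidal, h = -34): β = 267.5 − 95.8 = 171.7°, B = 204.6°; Δs = -34·(0.8392 − sin(2π·0.8392)/(2π)) = -33.1162; s = 34.0000 − 33.1162 = 0.8838
velocity in seg [95.8°–300.4°] (cycloidal), θ in radians: β = 171.7° = 2.9967 rad, B = 204.6° = 3.5709 rad; ds/dθ = (h/B)(1 − cos(2πβ/B)) = ((-34)/3.5709)(1 − cos(2π·0.8392)) = -4.460081 mm/rad

s = 0.8838, ds/dθ = -4.4601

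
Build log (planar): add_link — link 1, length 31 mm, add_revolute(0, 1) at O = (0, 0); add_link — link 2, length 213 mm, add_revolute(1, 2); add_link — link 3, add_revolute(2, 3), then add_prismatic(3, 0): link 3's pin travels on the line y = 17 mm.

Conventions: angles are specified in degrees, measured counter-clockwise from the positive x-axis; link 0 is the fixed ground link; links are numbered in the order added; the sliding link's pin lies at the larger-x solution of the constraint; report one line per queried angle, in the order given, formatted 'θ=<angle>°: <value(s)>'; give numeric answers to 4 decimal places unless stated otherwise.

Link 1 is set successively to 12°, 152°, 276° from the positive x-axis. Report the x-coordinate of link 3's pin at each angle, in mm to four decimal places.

geometry: r = 31 mm, L = 213 mm, e = 17 mm
θ=12°: crank pin P = (r cos θ, r sin θ) = (30.322576, 6.445262)
θ=12°: h = r sin θ − e = 6.445262 − 17 = -10.554738
θ=12°: x = r cos θ + √(L² − h²) = 30.322576 + 212.738331 = 243.060907
θ=152°: crank pin P = (r cos θ, r sin θ) = (-27.371375, 14.553618)
θ=152°: h = r sin θ − e = 14.553618 − 17 = -2.446382
θ=152°: x = r cos θ + √(L² − h²) = -27.371375 + 212.985951 = 185.614575
θ=276°: crank pin P = (r cos θ, r sin θ) = (3.240382, -30.830179)
θ=276°: h = r sin θ − e = -30.830179 − 17 = -47.830179
θ=276°: x = r cos θ + √(L² − h²) = 3.240382 + 207.560290 = 210.800672

θ=12°: 243.0609
θ=152°: 185.6146
θ=276°: 210.8007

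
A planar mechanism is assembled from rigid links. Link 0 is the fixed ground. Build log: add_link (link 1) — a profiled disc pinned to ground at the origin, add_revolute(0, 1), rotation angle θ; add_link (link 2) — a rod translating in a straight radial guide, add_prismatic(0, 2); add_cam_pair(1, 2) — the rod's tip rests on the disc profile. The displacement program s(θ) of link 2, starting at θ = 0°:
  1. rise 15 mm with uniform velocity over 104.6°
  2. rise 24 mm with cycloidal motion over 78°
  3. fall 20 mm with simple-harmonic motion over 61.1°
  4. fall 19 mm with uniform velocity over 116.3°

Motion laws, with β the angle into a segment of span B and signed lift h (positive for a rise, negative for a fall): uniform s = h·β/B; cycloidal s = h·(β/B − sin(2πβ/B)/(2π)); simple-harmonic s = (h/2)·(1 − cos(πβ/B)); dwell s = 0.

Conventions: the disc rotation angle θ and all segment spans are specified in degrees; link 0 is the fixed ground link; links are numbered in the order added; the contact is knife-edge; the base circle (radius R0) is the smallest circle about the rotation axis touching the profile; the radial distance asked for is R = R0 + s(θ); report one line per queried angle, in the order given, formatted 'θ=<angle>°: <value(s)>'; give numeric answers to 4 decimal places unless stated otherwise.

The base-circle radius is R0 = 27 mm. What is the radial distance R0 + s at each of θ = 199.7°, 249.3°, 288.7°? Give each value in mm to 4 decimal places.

seg 1 [0°–104.6°] uniform, h=15: full span → s += 15 → s = 15.0000
seg 2 [104.6°–182.6°] cycloidal, h=24: full span → s += 24 → s = 39.0000
seg 3 [182.6°–243.7°] simple-harmonic, h=-20: θ=199.7° here. β=17.1, B=61.1. -20/2·(1 − cos(π·0.2799)) = -3.6226 → s = 35.3774
seg 3 [182.6°–243.7°] simple-harmonic, h=-20: full span → s += -20 → s = 19.0000
seg 4 [243.7°–360°] uniform, h=-19: θ=249.3° here. β=5.6, B=116.3. -19·5.6/116.3 = -0.9149 → s = 18.0851
seg 4 [243.7°–360°] uniform, h=-19: θ=288.7° here. β=45, B=116.3. -19·45/116.3 = -7.3517 → s = 11.6483
θ=199.7°: R = R0 + s = 27 + 35.3774 = 62.3774
θ=249.3°: R = R0 + s = 27 + 18.0851 = 45.0851
θ=288.7°: R = R0 + s = 27 + 11.6483 = 38.6483

θ=199.7°: 62.3774
θ=249.3°: 45.0851
θ=288.7°: 38.6483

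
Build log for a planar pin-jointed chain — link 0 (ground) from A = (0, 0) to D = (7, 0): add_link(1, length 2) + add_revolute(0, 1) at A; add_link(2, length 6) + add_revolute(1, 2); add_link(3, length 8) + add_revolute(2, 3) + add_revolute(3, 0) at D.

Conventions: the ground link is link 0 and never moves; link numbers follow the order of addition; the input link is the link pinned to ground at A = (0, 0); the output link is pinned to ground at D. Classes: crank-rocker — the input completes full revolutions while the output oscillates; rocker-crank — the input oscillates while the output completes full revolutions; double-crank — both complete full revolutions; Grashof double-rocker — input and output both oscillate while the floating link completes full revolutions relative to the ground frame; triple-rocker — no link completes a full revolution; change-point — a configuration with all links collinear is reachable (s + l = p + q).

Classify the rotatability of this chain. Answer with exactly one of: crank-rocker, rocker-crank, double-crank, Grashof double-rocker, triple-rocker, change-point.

lengths: ground=7, input=2, coupler=6, output=8
sorted: s=2 (shortest), l=8 (longest), p+q=13
s + l = 10 vs p + q = 13
s + l < p + q (Grashof) with shortest = input link → crank-rocker

crank-rocker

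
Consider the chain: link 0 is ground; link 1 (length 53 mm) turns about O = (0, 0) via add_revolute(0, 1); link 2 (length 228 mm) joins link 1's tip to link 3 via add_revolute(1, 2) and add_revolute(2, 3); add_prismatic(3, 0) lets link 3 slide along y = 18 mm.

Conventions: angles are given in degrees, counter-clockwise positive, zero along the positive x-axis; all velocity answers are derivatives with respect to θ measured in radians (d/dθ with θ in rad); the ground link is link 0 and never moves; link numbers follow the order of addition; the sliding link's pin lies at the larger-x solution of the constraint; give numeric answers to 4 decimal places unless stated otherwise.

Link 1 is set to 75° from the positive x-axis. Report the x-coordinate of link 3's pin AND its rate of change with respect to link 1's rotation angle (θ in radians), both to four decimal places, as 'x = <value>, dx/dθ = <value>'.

geometry: r = 53 mm, L = 228 mm, e = 18 mm
crank pin P = (r cos θ, r sin θ) = (13.717409, 51.194069)
h = r sin θ − e = 51.194069 − 18 = 33.194069
x = r cos θ + √(L² − h²) = 13.717409 + 225.570729 = 239.288138
dx/dθ = −r sin θ − h·r cos θ/√(L² − h²) (θ in radians; h = 33.194069) = -53.212667

x = 239.2881, dx/dθ = -53.2127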